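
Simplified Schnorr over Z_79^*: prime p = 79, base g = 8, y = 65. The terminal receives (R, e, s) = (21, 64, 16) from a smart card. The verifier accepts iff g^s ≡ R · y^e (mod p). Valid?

g^s mod p:
8^2 = 64
8^4 ≡ 64^2 = 4096 ≡ 67
8^8 ≡ 67^2 = 4489 ≡ 65
8^16 ≡ 65^2 = 4225 ≡ 38
R · y^e mod p:
65^2 = 4225 ≡ 38
65^4 ≡ 38^2 = 1444 ≡ 22
65^8 ≡ 22^2 = 484 ≡ 10
65^16 ≡ 10^2 = 100 ≡ 21
65^32 ≡ 21^2 = 441 ≡ 46
65^64 ≡ 46^2 = 2116 ≡ 62
21·62 = 1302 ≡ 38 (mod 79)
38 ≡ 38 (mod 79); signature holds.

yes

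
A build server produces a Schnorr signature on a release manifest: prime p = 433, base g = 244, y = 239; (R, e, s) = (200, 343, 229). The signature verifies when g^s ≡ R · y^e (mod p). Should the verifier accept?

reject

g^s mod p:
244^229 mod 433 = 387
R · y^e mod p:
239^343 mod 433 = 299
200·299 = 59800 ≡ 46 (mod 433)
387 ≠ 46; the check fails.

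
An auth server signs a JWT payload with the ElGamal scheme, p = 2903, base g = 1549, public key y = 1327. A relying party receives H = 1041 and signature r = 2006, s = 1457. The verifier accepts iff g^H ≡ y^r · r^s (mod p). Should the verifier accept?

accept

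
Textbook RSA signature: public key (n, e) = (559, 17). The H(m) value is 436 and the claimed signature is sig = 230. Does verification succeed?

fails

sig^2 ≡ 230^2 = 52900 ≡ 354
sig^4 ≡ 354^2 = 125316 ≡ 100
sig^8 ≡ 100^2 = 10000 ≡ 497
sig^16 ≡ 497^2 = 247009 ≡ 490
17 = 16 + 1, so sig^17 ≡ 490·230 ≡ 341 (mod 559)
sig^17 mod 559 = 341, but H(m) = 436.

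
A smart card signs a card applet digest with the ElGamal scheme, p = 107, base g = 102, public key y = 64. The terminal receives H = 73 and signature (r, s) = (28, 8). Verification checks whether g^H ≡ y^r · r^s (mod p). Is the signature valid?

Left side g^H mod p:
Squares mod 107: 102^1≡102, 102^2≡25, 102^4≡90, 102^8≡75, 102^16≡61, 102^32≡83, 102^64≡41
73 = 64 + 8 + 1, so 102^73 ≡ 41·75·102 ≡ 33 (mod 107)
Right side y^r · r^s mod p:
Squares mod 107: 64^1≡64, 64^2≡30, 64^4≡44, 64^8≡10, 64^16≡100
28 = 16 + 8 + 4, so 64^28 ≡ 100·10·44 ≡ 23 (mod 107)
Squares mod 107: 28^1≡28, 28^2≡35, 28^4≡48, 28^8≡57
28^8 ≡ 57 (mod 107)
23·57 = 1311 ≡ 27 (mod 107)
33 ≠ 27, so verification fails.

invalid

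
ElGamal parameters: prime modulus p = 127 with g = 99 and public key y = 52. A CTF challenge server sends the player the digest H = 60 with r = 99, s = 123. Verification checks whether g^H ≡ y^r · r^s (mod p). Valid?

Left side g^H mod p:
Squares mod 127: 99^1≡99, 99^2≡22, 99^4≡103, 99^8≡68, 99^16≡52, 99^32≡37
60 = 32 + 16 + 8 + 4, so 99^60 ≡ 37·52·68·103 ≡ 107 (mod 127)
Right side y^r · r^s mod p:
Squares mod 127: 52^1≡52, 52^2≡37, 52^4≡99, 52^8≡22, 52^16≡103, 52^32≡68, 52^64≡52
99 = 64 + 32 + 2 + 1, so 52^99 ≡ 52·68·37·52 ≡ 1 (mod 127)
Squares mod 127: 99^1≡99, 99^2≡22, 99^4≡103, 99^8≡68, 99^16≡52, 99^32≡37, 99^64≡99
123 = 64 + 32 + 16 + 8 + 2 + 1, so 99^123 ≡ 99·37·52·68·22·99 ≡ 107 (mod 127)
1·107 = 107 ≡ 107 (mod 127)
107 ≡ 107 (mod 127), so the signature is genuine.

yes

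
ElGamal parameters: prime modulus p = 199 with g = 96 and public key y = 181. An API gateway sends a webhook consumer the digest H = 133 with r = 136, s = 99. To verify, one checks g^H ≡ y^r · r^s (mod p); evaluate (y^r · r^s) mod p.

96

181^136 mod 199 = 103
136^99 mod 199 = 198
y^r · r^s ≡ 103·198 = 20394 ≡ 96 (mod 199)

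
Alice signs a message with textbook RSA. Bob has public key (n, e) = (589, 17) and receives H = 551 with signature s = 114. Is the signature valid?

valid

Squares mod 589: s^1≡114, s^2≡38, s^4≡266, s^8≡76, s^16≡475
17 = 16 + 1, so s^17 ≡ 475·114 ≡ 551 (mod 589)
551 = H, so the signature checks out.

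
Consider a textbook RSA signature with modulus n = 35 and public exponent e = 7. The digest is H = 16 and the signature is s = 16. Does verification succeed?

s^2 ≡ 16^2 = 256 ≡ 11
s^4 ≡ 11^2 = 121 ≡ 16
7 = 4 + 2 + 1, so s^7 ≡ 16·11·16 ≡ 16 (mod 35)
16 = H, so the signature checks out.

passes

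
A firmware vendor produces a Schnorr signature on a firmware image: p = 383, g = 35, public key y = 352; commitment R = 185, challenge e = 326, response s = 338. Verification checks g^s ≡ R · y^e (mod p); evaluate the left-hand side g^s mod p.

277

35^2 = 1225 ≡ 76
35^4 ≡ 76^2 = 5776 ≡ 31
35^8 ≡ 31^2 = 961 ≡ 195
35^16 ≡ 195^2 = 38025 ≡ 108
35^32 ≡ 108^2 = 11664 ≡ 174
35^64 ≡ 174^2 = 30276 ≡ 19
35^128 ≡ 19^2 = 361
35^256 ≡ 361^2 = 130321 ≡ 101
338 = 256 + 64 + 16 + 2, so 35^338 ≡ 101·19·108·76 ≡ 277 (mod 383)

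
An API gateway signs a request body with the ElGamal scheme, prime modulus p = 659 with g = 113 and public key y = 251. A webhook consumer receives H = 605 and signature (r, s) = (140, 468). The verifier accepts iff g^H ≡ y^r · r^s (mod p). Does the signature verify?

does not verify

Left side g^H mod p:
113^2 = 12769 ≡ 248
113^4 ≡ 248^2 = 61504 ≡ 217
113^8 ≡ 217^2 = 47089 ≡ 300
113^16 ≡ 300^2 = 90000 ≡ 376
113^32 ≡ 376^2 = 141376 ≡ 350
113^64 ≡ 350^2 = 122500 ≡ 585
113^128 ≡ 585^2 = 342225 ≡ 204
113^256 ≡ 204^2 = 41616 ≡ 99
113^512 ≡ 99^2 = 9801 ≡ 575
605 = 512 + 64 + 16 + 8 + 4 + 1, so 113^605 ≡ 575·585·376·300·217·113 ≡ 414 (mod 659)
Right side y^r · r^s mod p:
251^2 = 63001 ≡ 396
251^4 ≡ 396^2 = 156816 ≡ 633
251^8 ≡ 633^2 = 400689 ≡ 17
251^16 ≡ 17^2 = 289
251^32 ≡ 289^2 = 83521 ≡ 487
251^64 ≡ 487^2 = 237169 ≡ 588
251^128 ≡ 588^2 = 345744 ≡ 428
140 = 128 + 8 + 4, so 251^140 ≡ 428·17·633 ≡ 616 (mod 659)
140^2 = 19600 ≡ 489
140^4 ≡ 489^2 = 239121 ≡ 563
140^8 ≡ 563^2 = 316969 ≡ 649
140^16 ≡ 649^2 = 421201 ≡ 100
140^32 ≡ 100^2 = 10000 ≡ 115
140^64 ≡ 115^2 = 13225 ≡ 45
140^128 ≡ 45^2 = 2025 ≡ 48
140^256 ≡ 48^2 = 2304 ≡ 327
468 = 256 + 128 + 64 + 16 + 4, so 140^468 ≡ 327·48·45·100·563 ≡ 424 (mod 659)
616·424 = 261184 ≡ 220 (mod 659)
414 ≠ 220, so verification fails.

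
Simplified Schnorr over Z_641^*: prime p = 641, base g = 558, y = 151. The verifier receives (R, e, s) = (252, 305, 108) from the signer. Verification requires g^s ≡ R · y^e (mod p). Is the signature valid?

invalid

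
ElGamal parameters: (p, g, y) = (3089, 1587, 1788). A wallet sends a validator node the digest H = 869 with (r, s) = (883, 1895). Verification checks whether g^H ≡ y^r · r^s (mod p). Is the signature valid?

Left side g^H mod p:
Squares mod 3089: 1587^1≡1587, 1587^2≡1034, 1587^4≡362, 1587^8≡1306, 1587^16≡508, 1587^32≡1677, 1587^64≡1339, 1587^128≡1301, 1587^256≡2918, 1587^512≡1440
869 = 512 + 256 + 64 + 32 + 4 + 1, so 1587^869 ≡ 1440·2918·1339·1677·362·1587 ≡ 1798 (mod 3089)
Right side y^r · r^s mod p:
Squares mod 3089: 1788^1≡1788, 1788^2≡2918, 1788^4≡1440, 1788^8≡881, 1788^16≡822, 1788^32≡2282, 1788^64≡2559, 1788^128≡2890, 1788^256≡2533, 1788^512≡236
883 = 512 + 256 + 64 + 32 + 16 + 2 + 1, so 1788^883 ≡ 236·2533·2559·2282·822·2918·1788 ≡ 1776 (mod 3089)
Squares mod 3089: 883^1≡883, 883^2≡1261, 883^4≡2375, 883^8≡111, 883^16≡3054, 883^32≡1225, 883^64≡2460, 883^128≡249, 883^256≡221, 883^512≡2506, 883^1024≡99
1895 = 1024 + 512 + 256 + 64 + 32 + 4 + 2 + 1, so 883^1895 ≡ 99·2506·221·2460·1225·2375·1261·883 ≡ 107 (mod 3089)
1776·107 = 190032 ≡ 1603 (mod 3089)
1798 ≠ 1603, so verification fails.

invalid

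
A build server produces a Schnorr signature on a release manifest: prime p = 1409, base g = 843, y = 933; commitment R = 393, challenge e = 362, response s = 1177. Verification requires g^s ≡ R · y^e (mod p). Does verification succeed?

fails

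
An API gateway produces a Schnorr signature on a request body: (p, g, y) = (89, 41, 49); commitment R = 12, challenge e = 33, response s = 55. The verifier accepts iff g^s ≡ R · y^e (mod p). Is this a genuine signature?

g^s mod p:
41^2 = 1681 ≡ 79
41^4 ≡ 79^2 = 6241 ≡ 11
41^8 ≡ 11^2 = 121 ≡ 32
41^16 ≡ 32^2 = 1024 ≡ 45
41^32 ≡ 45^2 = 2025 ≡ 67
55 = 32 + 16 + 4 + 2 + 1, so 41^55 ≡ 67·45·11·79·41 ≡ 37 (mod 89)
R · y^e mod p:
49^2 = 2401 ≡ 87
49^4 ≡ 87^2 = 7569 ≡ 4
49^8 ≡ 4^2 = 16
49^16 ≡ 16^2 = 256 ≡ 78
49^32 ≡ 78^2 = 6084 ≡ 32
33 = 32 + 1, so 49^33 ≡ 32·49 ≡ 55 (mod 89)
12·55 = 660 ≡ 37 (mod 89)
37 ≡ 37 (mod 89); signature holds.

genuine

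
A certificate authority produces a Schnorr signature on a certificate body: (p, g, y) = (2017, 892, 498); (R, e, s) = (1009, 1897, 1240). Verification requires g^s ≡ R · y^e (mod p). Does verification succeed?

g^s mod p:
892^2 = 795664 ≡ 966
892^4 ≡ 966^2 = 933156 ≡ 1302
892^8 ≡ 1302^2 = 1695204 ≡ 924
892^16 ≡ 924^2 = 853776 ≡ 585
892^32 ≡ 585^2 = 342225 ≡ 1352
892^64 ≡ 1352^2 = 1827904 ≡ 502
892^128 ≡ 502^2 = 252004 ≡ 1896
892^256 ≡ 1896^2 = 3594816 ≡ 522
892^512 ≡ 522^2 = 272484 ≡ 189
892^1024 ≡ 189^2 = 35721 ≡ 1432
1240 = 1024 + 128 + 64 + 16 + 8, so 892^1240 ≡ 1432·1896·502·585·924 ≡ 789 (mod 2017)
R · y^e mod p:
498^2 = 248004 ≡ 1930
498^4 ≡ 1930^2 = 3724900 ≡ 1518
498^8 ≡ 1518^2 = 2304324 ≡ 910
498^16 ≡ 910^2 = 828100 ≡ 1130
498^32 ≡ 1130^2 = 1276900 ≡ 139
498^64 ≡ 139^2 = 19321 ≡ 1168
498^128 ≡ 1168^2 = 1364224 ≡ 732
498^256 ≡ 732^2 = 535824 ≡ 1319
498^512 ≡ 1319^2 = 1739761 ≡ 1107
498^1024 ≡ 1107^2 = 1225449 ≡ 1130
1897 = 1024 + 512 + 256 + 64 + 32 + 8 + 1, so 498^1897 ≡ 1130·1107·1319·1168·139·910·498 ≡ 1578 (mod 2017)
1009·1578 = 1592202 ≡ 789 (mod 2017)
789 ≡ 789 (mod 2017); signature holds.

passes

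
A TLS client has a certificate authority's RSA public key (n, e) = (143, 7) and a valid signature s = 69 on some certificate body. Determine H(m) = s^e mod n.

108

s^2 ≡ 69^2 = 4761 ≡ 42
s^4 ≡ 42^2 = 1764 ≡ 48
7 = 4 + 2 + 1, so s^7 ≡ 48·42·69 ≡ 108 (mod 143)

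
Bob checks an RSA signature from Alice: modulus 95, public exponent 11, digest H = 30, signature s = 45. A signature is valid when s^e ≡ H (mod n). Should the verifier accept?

s^11 mod 95 = 30
30 = H, so the signature checks out.

accept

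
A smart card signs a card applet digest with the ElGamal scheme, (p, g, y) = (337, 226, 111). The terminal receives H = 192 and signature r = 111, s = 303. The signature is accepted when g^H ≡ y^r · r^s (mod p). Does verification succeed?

fails

Left side g^H mod p:
226^192 mod 337 = 1
Right side y^r · r^s mod p:
111^111 mod 337 = 252
111^303 mod 337 = 252
252·252 = 63504 ≡ 148 (mod 337)
1 ≠ 148, so verification fails.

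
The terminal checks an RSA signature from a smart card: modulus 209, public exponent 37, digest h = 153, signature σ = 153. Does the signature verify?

σ^2 ≡ 153^2 = 23409 ≡ 1
σ^4 ≡ 1^2 = 1
σ^8 ≡ 1^2 = 1
σ^16 ≡ 1^2 = 1
σ^32 ≡ 1^2 = 1
37 = 32 + 4 + 1, so σ^37 ≡ 1·1·153 ≡ 153 (mod 209)
Since 153 equals the digest 153, verification succeeds.

verifies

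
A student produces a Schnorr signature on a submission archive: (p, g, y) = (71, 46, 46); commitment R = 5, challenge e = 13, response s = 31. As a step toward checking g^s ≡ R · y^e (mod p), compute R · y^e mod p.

46

46^2 = 2116 ≡ 57
46^4 ≡ 57^2 = 3249 ≡ 54
46^8 ≡ 54^2 = 2916 ≡ 5
13 = 8 + 4 + 1, so 46^13 ≡ 5·54·46 ≡ 66 (mod 71)
R · y^e ≡ 5·66 = 330 ≡ 46 (mod 71)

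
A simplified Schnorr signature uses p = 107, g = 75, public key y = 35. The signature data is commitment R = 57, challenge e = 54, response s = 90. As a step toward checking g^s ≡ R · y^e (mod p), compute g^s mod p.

69

75^90 mod 107 = 69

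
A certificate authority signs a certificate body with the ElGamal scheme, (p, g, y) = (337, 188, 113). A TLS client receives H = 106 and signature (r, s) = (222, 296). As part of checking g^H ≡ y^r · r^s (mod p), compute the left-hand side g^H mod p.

141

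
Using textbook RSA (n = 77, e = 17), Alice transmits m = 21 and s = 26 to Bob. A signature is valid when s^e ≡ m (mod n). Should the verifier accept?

reject

s^2 ≡ 26^2 = 676 ≡ 60
s^4 ≡ 60^2 = 3600 ≡ 58
s^8 ≡ 58^2 = 3364 ≡ 53
s^16 ≡ 53^2 = 2809 ≡ 37
17 = 16 + 1, so s^17 ≡ 37·26 ≡ 38 (mod 77)
s^17 mod 77 = 38, but m = 21.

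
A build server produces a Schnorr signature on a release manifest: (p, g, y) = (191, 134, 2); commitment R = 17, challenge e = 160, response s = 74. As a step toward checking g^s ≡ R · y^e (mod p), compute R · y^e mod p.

2^2 = 4
2^4 ≡ 4^2 = 16
2^8 ≡ 16^2 = 256 ≡ 65
2^16 ≡ 65^2 = 4225 ≡ 23
2^32 ≡ 23^2 = 529 ≡ 147
2^64 ≡ 147^2 = 21609 ≡ 26
2^128 ≡ 26^2 = 676 ≡ 103
160 = 128 + 32, so 2^160 ≡ 103·147 ≡ 52 (mod 191)
R · y^e ≡ 17·52 = 884 ≡ 120 (mod 191)

120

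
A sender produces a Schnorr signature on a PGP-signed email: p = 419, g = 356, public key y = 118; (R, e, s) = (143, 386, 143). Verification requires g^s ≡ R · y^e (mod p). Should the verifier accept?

accept

g^s mod p:
Squares mod 419: 356^1≡356, 356^2≡198, 356^4≡237, 356^8≡23, 356^16≡110, 356^32≡368, 356^64≡87, 356^128≡27
143 = 128 + 8 + 4 + 2 + 1, so 356^143 ≡ 27·23·237·198·356 ≡ 312 (mod 419)
R · y^e mod p:
Squares mod 419: 118^1≡118, 118^2≡97, 118^4≡191, 118^8≡28, 118^16≡365, 118^32≡402, 118^64≡289, 118^128≡140, 118^256≡326
386 = 256 + 128 + 2, so 118^386 ≡ 326·140·97 ≡ 345 (mod 419)
143·345 = 49335 ≡ 312 (mod 419)
312 ≡ 312 (mod 419); signature holds.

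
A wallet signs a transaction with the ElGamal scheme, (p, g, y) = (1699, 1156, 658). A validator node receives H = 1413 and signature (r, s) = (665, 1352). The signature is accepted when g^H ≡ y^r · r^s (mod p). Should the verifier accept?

Left side g^H mod p:
Squares mod 1699: 1156^1≡1156, 1156^2≡922, 1156^4≡584, 1156^8≡1256, 1156^16≡864, 1156^32≡635, 1156^64≡562, 1156^128≡1529, 1156^256≡17, 1156^512≡289, 1156^1024≡270
1413 = 1024 + 256 + 128 + 4 + 1, so 1156^1413 ≡ 270·17·1529·584·1156 ≡ 1078 (mod 1699)
Right side y^r · r^s mod p:
Squares mod 1699: 658^1≡658, 658^2≡1418, 658^4≡807, 658^8≡532, 658^16≡990, 658^32≡1476, 658^64≡458, 658^128≡787, 658^256≡933, 658^512≡601
665 = 512 + 128 + 16 + 8 + 1, so 658^665 ≡ 601·787·990·532·658 ≡ 924 (mod 1699)
Squares mod 1699: 665^1≡665, 665^2≡485, 665^4≡763, 665^8≡1111, 665^16≡847, 665^32≡431, 665^64≡570, 665^128≡391, 665^256≡1670, 665^512≡841, 665^1024≡497
1352 = 1024 + 256 + 64 + 8, so 665^1352 ≡ 497·1670·570·1111 ≡ 1417 (mod 1699)
924·1417 = 1309308 ≡ 1078 (mod 1699)
1078 ≡ 1078 (mod 1699), so the signature is genuine.

accept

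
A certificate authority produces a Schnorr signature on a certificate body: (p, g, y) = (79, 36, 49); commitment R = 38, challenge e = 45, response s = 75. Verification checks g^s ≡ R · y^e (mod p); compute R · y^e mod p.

Squares mod 79: 49^1≡49, 49^2≡31, 49^4≡13, 49^8≡11, 49^16≡42, 49^32≡26
45 = 32 + 8 + 4 + 1, so 49^45 ≡ 26·11·13·49 ≡ 8 (mod 79)
R · y^e ≡ 38·8 = 304 ≡ 67 (mod 79)

67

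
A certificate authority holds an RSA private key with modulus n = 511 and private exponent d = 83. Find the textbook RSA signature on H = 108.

H^2 ≡ 108^2 = 11664 ≡ 422
H^4 ≡ 422^2 = 178084 ≡ 256
H^8 ≡ 256^2 = 65536 ≡ 128
H^16 ≡ 128^2 = 16384 ≡ 32
H^32 ≡ 32^2 = 1024 ≡ 2
H^64 ≡ 2^2 = 4
83 = 64 + 16 + 2 + 1, so H^83 ≡ 4·32·422·108 ≡ 152 (mod 511)

152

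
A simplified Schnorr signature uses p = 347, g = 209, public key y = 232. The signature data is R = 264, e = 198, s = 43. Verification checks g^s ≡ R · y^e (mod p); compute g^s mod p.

239

209^2 = 43681 ≡ 306
209^4 ≡ 306^2 = 93636 ≡ 293
209^8 ≡ 293^2 = 85849 ≡ 140
209^16 ≡ 140^2 = 19600 ≡ 168
209^32 ≡ 168^2 = 28224 ≡ 117
43 = 32 + 8 + 2 + 1, so 209^43 ≡ 117·140·306·209 ≡ 239 (mod 347)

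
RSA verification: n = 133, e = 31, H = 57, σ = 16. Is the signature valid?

invalid

σ^2 ≡ 16^2 = 256 ≡ 123
σ^4 ≡ 123^2 = 15129 ≡ 100
σ^8 ≡ 100^2 = 10000 ≡ 25
σ^16 ≡ 25^2 = 625 ≡ 93
31 = 16 + 8 + 4 + 2 + 1, so σ^31 ≡ 93·25·100·123·16 ≡ 100 (mod 133)
100 ≠ 57, so verification fails.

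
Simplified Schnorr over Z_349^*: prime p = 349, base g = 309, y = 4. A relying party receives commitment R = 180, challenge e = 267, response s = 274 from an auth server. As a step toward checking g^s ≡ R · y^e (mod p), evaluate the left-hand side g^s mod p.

157

309^274 mod 349 = 157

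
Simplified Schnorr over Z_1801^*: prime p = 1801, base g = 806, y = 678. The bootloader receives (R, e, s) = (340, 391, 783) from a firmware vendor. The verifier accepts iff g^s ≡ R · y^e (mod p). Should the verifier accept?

g^s mod p:
Squares mod 1801: 806^1≡806, 806^2≡1276, 806^4≡72, 806^8≡1582, 806^16≡1135, 806^32≡510, 806^64≡756, 806^128≡619, 806^256≡1349, 806^512≡791
783 = 512 + 256 + 8 + 4 + 2 + 1, so 806^783 ≡ 791·1349·1582·72·1276·806 ≡ 450 (mod 1801)
R · y^e mod p:
Squares mod 1801: 678^1≡678, 678^2≡429, 678^4≡339, 678^8≡1458, 678^16≡584, 678^32≡667, 678^64≡42, 678^128≡1764, 678^256≡1369
391 = 256 + 128 + 4 + 2 + 1, so 678^391 ≡ 1369·1764·339·429·678 ≡ 584 (mod 1801)
340·584 = 198560 ≡ 450 (mod 1801)
450 ≡ 450 (mod 1801); signature holds.

accept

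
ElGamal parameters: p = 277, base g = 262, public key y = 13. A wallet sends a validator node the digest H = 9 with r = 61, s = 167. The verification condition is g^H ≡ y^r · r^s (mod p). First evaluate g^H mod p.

262^9 mod 277 = 32

32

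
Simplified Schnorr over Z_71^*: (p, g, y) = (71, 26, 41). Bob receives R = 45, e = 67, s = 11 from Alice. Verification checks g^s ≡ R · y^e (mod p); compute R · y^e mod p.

51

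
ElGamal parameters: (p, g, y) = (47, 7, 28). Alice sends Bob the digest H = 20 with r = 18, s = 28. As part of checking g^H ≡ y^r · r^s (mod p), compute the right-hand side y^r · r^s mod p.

Squares mod 47: 28^1≡28, 28^2≡32, 28^4≡37, 28^8≡6, 28^16≡36
18 = 16 + 2, so 28^18 ≡ 36·32 ≡ 24 (mod 47)
Squares mod 47: 18^1≡18, 18^2≡42, 18^4≡25, 18^8≡14, 18^16≡8
28 = 16 + 8 + 4, so 18^28 ≡ 8·14·25 ≡ 27 (mod 47)
y^r · r^s ≡ 24·27 = 648 ≡ 37 (mod 47)

37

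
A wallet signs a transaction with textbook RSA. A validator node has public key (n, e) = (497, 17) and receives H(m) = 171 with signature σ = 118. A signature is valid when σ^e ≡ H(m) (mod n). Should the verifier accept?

reject

σ^2 ≡ 118^2 = 13924 ≡ 8
σ^4 ≡ 8^2 = 64
σ^8 ≡ 64^2 = 4096 ≡ 120
σ^16 ≡ 120^2 = 14400 ≡ 484
17 = 16 + 1, so σ^17 ≡ 484·118 ≡ 454 (mod 497)
σ^17 mod 497 = 454, but H(m) = 171.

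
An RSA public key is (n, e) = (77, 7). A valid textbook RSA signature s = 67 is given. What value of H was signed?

67

s^2 ≡ 67^2 = 4489 ≡ 23
s^4 ≡ 23^2 = 529 ≡ 67
7 = 4 + 2 + 1, so s^7 ≡ 67·23·67 ≡ 67 (mod 77)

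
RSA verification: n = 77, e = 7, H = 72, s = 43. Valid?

no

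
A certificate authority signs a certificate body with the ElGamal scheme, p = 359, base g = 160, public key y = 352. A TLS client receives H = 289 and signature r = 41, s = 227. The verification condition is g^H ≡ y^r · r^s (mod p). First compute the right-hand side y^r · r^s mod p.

352^2 = 123904 ≡ 49
352^4 ≡ 49^2 = 2401 ≡ 247
352^8 ≡ 247^2 = 61009 ≡ 338
352^16 ≡ 338^2 = 114244 ≡ 82
352^32 ≡ 82^2 = 6724 ≡ 262
41 = 32 + 8 + 1, so 352^41 ≡ 262·338·352 ≡ 101 (mod 359)
41^2 = 1681 ≡ 245
41^4 ≡ 245^2 = 60025 ≡ 72
41^8 ≡ 72^2 = 5184 ≡ 158
41^16 ≡ 158^2 = 24964 ≡ 193
41^32 ≡ 193^2 = 37249 ≡ 272
41^64 ≡ 272^2 = 73984 ≡ 30
41^128 ≡ 30^2 = 900 ≡ 182
227 = 128 + 64 + 32 + 2 + 1, so 41^227 ≡ 182·30·272·245·41 ≡ 82 (mod 359)
y^r · r^s ≡ 101·82 = 8282 ≡ 25 (mod 359)

25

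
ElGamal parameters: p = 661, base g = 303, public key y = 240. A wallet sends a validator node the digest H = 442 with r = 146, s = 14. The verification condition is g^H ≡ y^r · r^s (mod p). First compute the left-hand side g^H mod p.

Squares mod 661: 303^1≡303, 303^2≡591, 303^4≡273, 303^8≡497, 303^16≡456, 303^32≡382, 303^64≡504, 303^128≡192, 303^256≡509
442 = 256 + 128 + 32 + 16 + 8 + 2, so 303^442 ≡ 509·192·382·456·497·591 ≡ 591 (mod 661)

591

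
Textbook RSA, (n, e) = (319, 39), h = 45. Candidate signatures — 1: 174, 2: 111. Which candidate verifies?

2

Candidate 1: 174^2 = 30276 ≡ 290; 174^4 ≡ 290^2 = 84100 ≡ 203; 174^8 ≡ 203^2 = 41209 ≡ 58; 174^16 ≡ 58^2 = 3364 ≡ 174; 174^32 ≡ 174^2 = 30276 ≡ 290; 39 = 32 + 4 + 2 + 1, so 174^39 ≡ 290·203·290·174 ≡ 203 (mod 319)
Candidate 2: 111^2 = 12321 ≡ 199; 111^4 ≡ 199^2 = 39601 ≡ 45; 111^8 ≡ 45^2 = 2025 ≡ 111; 111^16 ≡ 111^2 = 12321 ≡ 199; 111^32 ≡ 199^2 = 39601 ≡ 45; 39 = 32 + 4 + 2 + 1, so 111^39 ≡ 45·45·199·111 ≡ 45 (mod 319)
  → matches h = 45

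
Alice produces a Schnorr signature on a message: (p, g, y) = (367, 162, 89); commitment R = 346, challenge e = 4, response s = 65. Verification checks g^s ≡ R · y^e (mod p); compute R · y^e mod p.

191

Squares mod 367: 89^1≡89, 89^2≡214, 89^4≡288
89^4 ≡ 288 (mod 367)
R · y^e ≡ 346·288 = 99648 ≡ 191 (mod 367)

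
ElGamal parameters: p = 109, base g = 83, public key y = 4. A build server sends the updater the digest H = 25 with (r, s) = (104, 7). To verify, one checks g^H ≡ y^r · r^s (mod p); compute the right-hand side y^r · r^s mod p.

4^2 = 16
4^4 ≡ 16^2 = 256 ≡ 38
4^8 ≡ 38^2 = 1444 ≡ 27
4^16 ≡ 27^2 = 729 ≡ 75
4^32 ≡ 75^2 = 5625 ≡ 66
4^64 ≡ 66^2 = 4356 ≡ 105
104 = 64 + 32 + 8, so 4^104 ≡ 105·66·27 ≡ 66 (mod 109)
104^2 = 10816 ≡ 25
104^4 ≡ 25^2 = 625 ≡ 80
7 = 4 + 2 + 1, so 104^7 ≡ 80·25·104 ≡ 28 (mod 109)
y^r · r^s ≡ 66·28 = 1848 ≡ 104 (mod 109)

104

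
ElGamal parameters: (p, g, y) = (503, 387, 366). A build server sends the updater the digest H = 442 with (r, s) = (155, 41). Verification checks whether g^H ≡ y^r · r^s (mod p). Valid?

no

Left side g^H mod p:
Squares mod 503: 387^1≡387, 387^2≡378, 387^4≡32, 387^8≡18, 387^16≡324, 387^32≡352, 387^64≡166, 387^128≡394, 387^256≡312
442 = 256 + 128 + 32 + 16 + 8 + 2, so 387^442 ≡ 312·394·352·324·18·378 ≡ 182 (mod 503)
Right side y^r · r^s mod p:
Squares mod 503: 366^1≡366, 366^2≡158, 366^4≡317, 366^8≡392, 366^16≡249, 366^32≡132, 366^64≡322, 366^128≡66
155 = 128 + 16 + 8 + 2 + 1, so 366^155 ≡ 66·249·392·158·366 ≡ 2 (mod 503)
Squares mod 503: 155^1≡155, 155^2≡384, 155^4≡77, 155^8≡396, 155^16≡383, 155^32≡316
41 = 32 + 8 + 1, so 155^41 ≡ 316·396·155 ≡ 400 (mod 503)
2·400 = 800 ≡ 297 (mod 503)
182 ≠ 297, so verification fails.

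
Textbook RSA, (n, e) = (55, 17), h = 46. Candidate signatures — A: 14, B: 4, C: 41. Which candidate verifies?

Candidate A: Squares mod 55: 14^1≡14, 14^2≡31, 14^4≡26, 14^8≡16, 14^16≡36; 17 = 16 + 1, so 14^17 ≡ 36·14 ≡ 9 (mod 55)
Candidate B: Squares mod 55: 4^1≡4, 4^2≡16, 4^4≡36, 4^8≡31, 4^16≡26; 17 = 16 + 1, so 4^17 ≡ 26·4 ≡ 49 (mod 55)
Candidate C: Squares mod 55: 41^1≡41, 41^2≡31, 41^4≡26, 41^8≡16, 41^16≡36; 17 = 16 + 1, so 41^17 ≡ 36·41 ≡ 46 (mod 55)
  → matches h = 46

C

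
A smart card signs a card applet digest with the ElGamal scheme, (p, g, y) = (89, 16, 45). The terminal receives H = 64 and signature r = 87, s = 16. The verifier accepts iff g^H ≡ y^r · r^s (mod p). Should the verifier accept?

reject

Left side g^H mod p:
16^2 = 256 ≡ 78
16^4 ≡ 78^2 = 6084 ≡ 32
16^8 ≡ 32^2 = 1024 ≡ 45
16^16 ≡ 45^2 = 2025 ≡ 67
16^32 ≡ 67^2 = 4489 ≡ 39
16^64 ≡ 39^2 = 1521 ≡ 8
Right side y^r · r^s mod p:
45^2 = 2025 ≡ 67
45^4 ≡ 67^2 = 4489 ≡ 39
45^8 ≡ 39^2 = 1521 ≡ 8
45^16 ≡ 8^2 = 64
45^32 ≡ 64^2 = 4096 ≡ 2
45^64 ≡ 2^2 = 4
87 = 64 + 16 + 4 + 2 + 1, so 45^87 ≡ 4·64·39·67·45 ≡ 2 (mod 89)
87^2 = 7569 ≡ 4
87^4 ≡ 4^2 = 16
87^8 ≡ 16^2 = 256 ≡ 78
87^16 ≡ 78^2 = 6084 ≡ 32
2·32 = 64 ≡ 64 (mod 89)
8 ≠ 64, so verification fails.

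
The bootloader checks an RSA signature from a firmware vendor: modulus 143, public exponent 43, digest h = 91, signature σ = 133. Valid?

no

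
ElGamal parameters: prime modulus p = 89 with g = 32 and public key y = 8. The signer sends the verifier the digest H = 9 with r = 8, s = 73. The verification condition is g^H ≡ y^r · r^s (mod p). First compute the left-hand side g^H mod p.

2

32^9 mod 89 = 2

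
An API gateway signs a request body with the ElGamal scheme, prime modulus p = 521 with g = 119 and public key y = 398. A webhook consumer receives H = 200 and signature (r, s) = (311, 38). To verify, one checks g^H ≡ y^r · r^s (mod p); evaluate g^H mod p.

423

119^2 = 14161 ≡ 94
119^4 ≡ 94^2 = 8836 ≡ 500
119^8 ≡ 500^2 = 250000 ≡ 441
119^16 ≡ 441^2 = 194481 ≡ 148
119^32 ≡ 148^2 = 21904 ≡ 22
119^64 ≡ 22^2 = 484
119^128 ≡ 484^2 = 234256 ≡ 327
200 = 128 + 64 + 8, so 119^200 ≡ 327·484·441 ≡ 423 (mod 521)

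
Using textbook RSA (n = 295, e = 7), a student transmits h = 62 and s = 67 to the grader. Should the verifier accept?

s^2 ≡ 67^2 = 4489 ≡ 64
s^4 ≡ 64^2 = 4096 ≡ 261
7 = 4 + 2 + 1, so s^7 ≡ 261·64·67 ≡ 233 (mod 295)
233 ≠ 62, so verification fails.

reject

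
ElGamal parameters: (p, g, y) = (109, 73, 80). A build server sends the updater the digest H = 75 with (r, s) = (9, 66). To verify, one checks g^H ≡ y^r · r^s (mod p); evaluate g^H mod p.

73^2 = 5329 ≡ 97
73^4 ≡ 97^2 = 9409 ≡ 35
73^8 ≡ 35^2 = 1225 ≡ 26
73^16 ≡ 26^2 = 676 ≡ 22
73^32 ≡ 22^2 = 484 ≡ 48
73^64 ≡ 48^2 = 2304 ≡ 15
75 = 64 + 8 + 2 + 1, so 73^75 ≡ 15·26·97·73 ≡ 75 (mod 109)

75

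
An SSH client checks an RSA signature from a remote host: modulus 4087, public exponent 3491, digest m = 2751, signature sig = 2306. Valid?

no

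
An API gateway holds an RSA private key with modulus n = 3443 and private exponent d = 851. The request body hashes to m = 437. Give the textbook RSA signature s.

129

m^851 mod 3443 = 129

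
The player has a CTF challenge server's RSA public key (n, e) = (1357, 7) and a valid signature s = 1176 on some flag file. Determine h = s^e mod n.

1198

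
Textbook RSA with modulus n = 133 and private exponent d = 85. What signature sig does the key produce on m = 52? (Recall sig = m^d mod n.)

m^2 ≡ 52^2 = 2704 ≡ 44
m^4 ≡ 44^2 = 1936 ≡ 74
m^8 ≡ 74^2 = 5476 ≡ 23
m^16 ≡ 23^2 = 529 ≡ 130
m^32 ≡ 130^2 = 16900 ≡ 9
m^64 ≡ 9^2 = 81
85 = 64 + 16 + 4 + 1, so m^85 ≡ 81·130·74·52 ≡ 59 (mod 133)

59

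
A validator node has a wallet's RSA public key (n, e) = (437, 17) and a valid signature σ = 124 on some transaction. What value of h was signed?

325

Squares mod 437: σ^1≡124, σ^2≡81, σ^4≡6, σ^8≡36, σ^16≡422
17 = 16 + 1, so σ^17 ≡ 422·124 ≡ 325 (mod 437)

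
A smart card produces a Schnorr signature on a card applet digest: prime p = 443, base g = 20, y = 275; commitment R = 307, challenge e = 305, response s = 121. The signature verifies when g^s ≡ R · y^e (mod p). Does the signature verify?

g^s mod p:
20^2 = 400
20^4 ≡ 400^2 = 160000 ≡ 77
20^8 ≡ 77^2 = 5929 ≡ 170
20^16 ≡ 170^2 = 28900 ≡ 105
20^32 ≡ 105^2 = 11025 ≡ 393
20^64 ≡ 393^2 = 154449 ≡ 285
121 = 64 + 32 + 16 + 8 + 1, so 20^121 ≡ 285·393·105·170·20 ≡ 305 (mod 443)
R · y^e mod p:
275^2 = 75625 ≡ 315
275^4 ≡ 315^2 = 99225 ≡ 436
275^8 ≡ 436^2 = 190096 ≡ 49
275^16 ≡ 49^2 = 2401 ≡ 186
275^32 ≡ 186^2 = 34596 ≡ 42
275^64 ≡ 42^2 = 1764 ≡ 435
275^128 ≡ 435^2 = 189225 ≡ 64
275^256 ≡ 64^2 = 4096 ≡ 109
305 = 256 + 32 + 16 + 1, so 275^305 ≡ 109·42·186·275 ≡ 216 (mod 443)
307·216 = 66312 ≡ 305 (mod 443)
305 ≡ 305 (mod 443); signature holds.

verifies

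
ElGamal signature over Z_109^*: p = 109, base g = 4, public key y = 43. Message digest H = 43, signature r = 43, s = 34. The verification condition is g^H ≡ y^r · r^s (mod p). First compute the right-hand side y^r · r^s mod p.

34

43^2 = 1849 ≡ 105
43^4 ≡ 105^2 = 11025 ≡ 16
43^8 ≡ 16^2 = 256 ≡ 38
43^16 ≡ 38^2 = 1444 ≡ 27
43^32 ≡ 27^2 = 729 ≡ 75
43 = 32 + 8 + 2 + 1, so 43^43 ≡ 75·38·105·43 ≡ 82 (mod 109)
43^2 = 1849 ≡ 105
43^4 ≡ 105^2 = 11025 ≡ 16
43^8 ≡ 16^2 = 256 ≡ 38
43^16 ≡ 38^2 = 1444 ≡ 27
43^32 ≡ 27^2 = 729 ≡ 75
34 = 32 + 2, so 43^34 ≡ 75·105 ≡ 27 (mod 109)
y^r · r^s ≡ 82·27 = 2214 ≡ 34 (mod 109)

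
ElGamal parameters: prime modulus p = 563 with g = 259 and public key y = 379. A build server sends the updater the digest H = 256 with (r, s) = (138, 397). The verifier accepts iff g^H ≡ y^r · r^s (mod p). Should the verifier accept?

reject

Left side g^H mod p:
Squares mod 563: 259^1≡259, 259^2≡84, 259^4≡300, 259^8≡483, 259^16≡207, 259^32≡61, 259^64≡343, 259^128≡545, 259^256≡324
259^256 ≡ 324 (mod 563)
Right side y^r · r^s mod p:
Squares mod 563: 379^1≡379, 379^2≡76, 379^4≡146, 379^8≡485, 379^16≡454, 379^32≡58, 379^64≡549, 379^128≡196
138 = 128 + 8 + 2, so 379^138 ≡ 196·485·76 ≡ 144 (mod 563)
Squares mod 563: 138^1≡138, 138^2≡465, 138^4≡33, 138^8≡526, 138^16≡243, 138^32≡497, 138^64≡415, 138^128≡510, 138^256≡557
397 = 256 + 128 + 8 + 4 + 1, so 138^397 ≡ 557·510·526·33·138 ≡ 35 (mod 563)
144·35 = 5040 ≡ 536 (mod 563)
324 ≠ 536, so verification fails.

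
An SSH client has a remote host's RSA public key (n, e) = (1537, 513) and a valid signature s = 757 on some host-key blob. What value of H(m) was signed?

978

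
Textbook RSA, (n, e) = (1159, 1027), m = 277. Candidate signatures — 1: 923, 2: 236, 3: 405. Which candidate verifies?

1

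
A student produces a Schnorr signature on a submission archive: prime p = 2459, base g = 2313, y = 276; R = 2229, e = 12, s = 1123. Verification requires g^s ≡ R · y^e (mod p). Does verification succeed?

g^s mod p:
2313^2 = 5349969 ≡ 1644
2313^4 ≡ 1644^2 = 2702736 ≡ 295
2313^8 ≡ 295^2 = 87025 ≡ 960
2313^16 ≡ 960^2 = 921600 ≡ 1934
2313^32 ≡ 1934^2 = 3740356 ≡ 217
2313^64 ≡ 217^2 = 47089 ≡ 368
2313^128 ≡ 368^2 = 135424 ≡ 179
2313^256 ≡ 179^2 = 32041 ≡ 74
2313^512 ≡ 74^2 = 5476 ≡ 558
2313^1024 ≡ 558^2 = 311364 ≡ 1530
1123 = 1024 + 64 + 32 + 2 + 1, so 2313^1123 ≡ 1530·368·217·1644·2313 ≡ 1471 (mod 2459)
R · y^e mod p:
276^2 = 76176 ≡ 2406
276^4 ≡ 2406^2 = 5788836 ≡ 350
276^8 ≡ 350^2 = 122500 ≡ 2009
12 = 8 + 4, so 276^12 ≡ 2009·350 ≡ 2335 (mod 2459)
2229·2335 = 5204715 ≡ 1471 (mod 2459)
1471 ≡ 1471 (mod 2459); signature holds.

passes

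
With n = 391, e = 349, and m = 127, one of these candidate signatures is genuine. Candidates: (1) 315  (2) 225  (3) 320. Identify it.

Candidate 1: Squares mod 391: 315^1≡315, 315^2≡302, 315^4≡101, 315^8≡35, 315^16≡52, 315^32≡358, 315^64≡307, 315^128≡18, 315^256≡324; 349 = 256 + 64 + 16 + 8 + 4 + 1, so 315^349 ≡ 324·307·52·35·101·315 ≡ 127 (mod 391)
  → matches m = 127
Candidate 2: Squares mod 391: 225^1≡225, 225^2≡186, 225^4≡188, 225^8≡154, 225^16≡256, 225^32≡239, 225^64≡35, 225^128≡52, 225^256≡358; 349 = 256 + 64 + 16 + 8 + 4 + 1, so 225^349 ≡ 358·35·256·154·188·225 ≡ 361 (mod 391)
Candidate 3: Squares mod 391: 320^1≡320, 320^2≡349, 320^4≡200, 320^8≡118, 320^16≡239, 320^32≡35, 320^64≡52, 320^128≡358, 320^256≡307; 349 = 256 + 64 + 16 + 8 + 4 + 1, so 320^349 ≡ 307·52·239·118·200·320 ≡ 158 (mod 391)

1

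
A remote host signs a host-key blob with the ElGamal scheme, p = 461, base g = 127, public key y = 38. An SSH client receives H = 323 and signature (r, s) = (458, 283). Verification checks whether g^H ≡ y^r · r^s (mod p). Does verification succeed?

Left side g^H mod p:
127^2 = 16129 ≡ 455
127^4 ≡ 455^2 = 207025 ≡ 36
127^8 ≡ 36^2 = 1296 ≡ 374
127^16 ≡ 374^2 = 139876 ≡ 193
127^32 ≡ 193^2 = 37249 ≡ 369
127^64 ≡ 369^2 = 136161 ≡ 166
127^128 ≡ 166^2 = 27556 ≡ 357
127^256 ≡ 357^2 = 127449 ≡ 213
323 = 256 + 64 + 2 + 1, so 127^323 ≡ 213·166·455·127 ≡ 349 (mod 461)
Right side y^r · r^s mod p:
38^2 = 1444 ≡ 61
38^4 ≡ 61^2 = 3721 ≡ 33
38^8 ≡ 33^2 = 1089 ≡ 167
38^16 ≡ 167^2 = 27889 ≡ 229
38^32 ≡ 229^2 = 52441 ≡ 348
38^64 ≡ 348^2 = 121104 ≡ 322
38^128 ≡ 322^2 = 103684 ≡ 420
38^256 ≡ 420^2 = 176400 ≡ 298
458 = 256 + 128 + 64 + 8 + 2, so 38^458 ≡ 298·420·322·167·61 ≡ 393 (mod 461)
458^2 = 209764 ≡ 9
458^4 ≡ 9^2 = 81
458^8 ≡ 81^2 = 6561 ≡ 107
458^16 ≡ 107^2 = 11449 ≡ 385
458^32 ≡ 385^2 = 148225 ≡ 244
458^64 ≡ 244^2 = 59536 ≡ 67
458^128 ≡ 67^2 = 4489 ≡ 340
458^256 ≡ 340^2 = 115600 ≡ 350
283 = 256 + 16 + 8 + 2 + 1, so 458^283 ≡ 350·385·107·9·458 ≡ 83 (mod 461)
393·83 = 32619 ≡ 349 (mod 461)
349 ≡ 349 (mod 461), so the signature is genuine.

passes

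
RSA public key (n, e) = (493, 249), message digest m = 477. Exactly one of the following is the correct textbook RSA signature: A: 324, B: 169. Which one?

Candidate A: 324^2 = 104976 ≡ 460; 324^4 ≡ 460^2 = 211600 ≡ 103; 324^8 ≡ 103^2 = 10609 ≡ 256; 324^16 ≡ 256^2 = 65536 ≡ 460; 324^32 ≡ 460^2 = 211600 ≡ 103; 324^64 ≡ 103^2 = 10609 ≡ 256; 324^128 ≡ 256^2 = 65536 ≡ 460; 249 = 128 + 64 + 32 + 16 + 8 + 1, so 324^249 ≡ 460·256·103·460·256·324 ≡ 477 (mod 493)
  → matches m = 477
Candidate B: 169^2 = 28561 ≡ 460; 169^4 ≡ 460^2 = 211600 ≡ 103; 169^8 ≡ 103^2 = 10609 ≡ 256; 169^16 ≡ 256^2 = 65536 ≡ 460; 169^32 ≡ 460^2 = 211600 ≡ 103; 169^64 ≡ 103^2 = 10609 ≡ 256; 169^128 ≡ 256^2 = 65536 ≡ 460; 249 = 128 + 64 + 32 + 16 + 8 + 1, so 169^249 ≡ 460·256·103·460·256·169 ≡ 16 (mod 493)

A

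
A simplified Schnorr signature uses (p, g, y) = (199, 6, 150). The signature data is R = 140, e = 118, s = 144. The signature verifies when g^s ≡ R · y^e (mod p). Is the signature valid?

g^s mod p:
6^144 mod 199 = 114
R · y^e mod p:
150^118 mod 199 = 14
140·14 = 1960 ≡ 169 (mod 199)
114 ≠ 169; the check fails.

invalid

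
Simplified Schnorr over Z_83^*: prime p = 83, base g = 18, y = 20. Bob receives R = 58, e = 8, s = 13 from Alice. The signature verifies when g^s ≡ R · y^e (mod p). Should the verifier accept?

accept

g^s mod p:
18^2 = 324 ≡ 75
18^4 ≡ 75^2 = 5625 ≡ 64
18^8 ≡ 64^2 = 4096 ≡ 29
13 = 8 + 4 + 1, so 18^13 ≡ 29·64·18 ≡ 42 (mod 83)
R · y^e mod p:
20^2 = 400 ≡ 68
20^4 ≡ 68^2 = 4624 ≡ 59
20^8 ≡ 59^2 = 3481 ≡ 78
58·78 = 4524 ≡ 42 (mod 83)
42 ≡ 42 (mod 83); signature holds.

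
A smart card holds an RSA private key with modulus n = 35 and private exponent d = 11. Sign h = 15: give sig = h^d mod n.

h^2 ≡ 15^2 = 225 ≡ 15
h^4 ≡ 15^2 = 225 ≡ 15
h^8 ≡ 15^2 = 225 ≡ 15
11 = 8 + 2 + 1, so h^11 ≡ 15·15·15 ≡ 15 (mod 35)

15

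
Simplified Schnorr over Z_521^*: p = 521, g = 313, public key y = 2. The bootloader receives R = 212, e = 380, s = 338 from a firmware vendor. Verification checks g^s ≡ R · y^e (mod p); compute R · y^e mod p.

417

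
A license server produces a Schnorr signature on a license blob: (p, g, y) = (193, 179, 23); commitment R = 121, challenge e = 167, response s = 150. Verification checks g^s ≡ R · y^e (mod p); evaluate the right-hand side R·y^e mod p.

23^2 = 529 ≡ 143
23^4 ≡ 143^2 = 20449 ≡ 184
23^8 ≡ 184^2 = 33856 ≡ 81
23^16 ≡ 81^2 = 6561 ≡ 192
23^32 ≡ 192^2 = 36864 ≡ 1
23^64 ≡ 1^2 = 1
23^128 ≡ 1^2 = 1
167 = 128 + 32 + 4 + 2 + 1, so 23^167 ≡ 1·1·184·143·23 ≡ 121 (mod 193)
R · y^e ≡ 121·121 = 14641 ≡ 166 (mod 193)

166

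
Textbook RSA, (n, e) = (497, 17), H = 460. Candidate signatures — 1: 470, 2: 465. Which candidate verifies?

2

Candidate 1: 470^17 mod 497 = 295
Candidate 2: 465^17 mod 497 = 460
  → matches H = 460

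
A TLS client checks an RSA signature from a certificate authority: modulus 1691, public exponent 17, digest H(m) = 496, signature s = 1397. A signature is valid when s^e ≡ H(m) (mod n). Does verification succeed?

s^2 ≡ 1397^2 = 1951609 ≡ 195
s^4 ≡ 195^2 = 38025 ≡ 823
s^8 ≡ 823^2 = 677329 ≡ 929
s^16 ≡ 929^2 = 863041 ≡ 631
17 = 16 + 1, so s^17 ≡ 631·1397 ≡ 496 (mod 1691)
Since 496 equals the digest 496, verification succeeds.

passes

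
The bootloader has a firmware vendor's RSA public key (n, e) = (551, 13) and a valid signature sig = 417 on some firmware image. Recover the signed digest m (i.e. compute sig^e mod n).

sig^2 ≡ 417^2 = 173889 ≡ 324
sig^4 ≡ 324^2 = 104976 ≡ 286
sig^8 ≡ 286^2 = 81796 ≡ 248
13 = 8 + 4 + 1, so sig^13 ≡ 248·286·417 ≡ 398 (mod 551)

398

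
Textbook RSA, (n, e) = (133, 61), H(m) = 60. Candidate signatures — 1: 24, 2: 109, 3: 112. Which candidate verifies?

Candidate 1: Squares mod 133: 24^1≡24, 24^2≡44, 24^4≡74, 24^8≡23, 24^16≡130, 24^32≡9; 61 = 32 + 16 + 8 + 4 + 1, so 24^61 ≡ 9·130·23·74·24 ≡ 73 (mod 133)
Candidate 2: Squares mod 133: 109^1≡109, 109^2≡44, 109^4≡74, 109^8≡23, 109^16≡130, 109^32≡9; 61 = 32 + 16 + 8 + 4 + 1, so 109^61 ≡ 9·130·23·74·109 ≡ 60 (mod 133)
  → matches H(m) = 60
Candidate 3: Squares mod 133: 112^1≡112, 112^2≡42, 112^4≡35, 112^8≡28, 112^16≡119, 112^32≡63; 61 = 32 + 16 + 8 + 4 + 1, so 112^61 ≡ 63·119·28·35·112 ≡ 119 (mod 133)

2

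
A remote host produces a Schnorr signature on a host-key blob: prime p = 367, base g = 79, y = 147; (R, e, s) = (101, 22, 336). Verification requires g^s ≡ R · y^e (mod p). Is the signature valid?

valid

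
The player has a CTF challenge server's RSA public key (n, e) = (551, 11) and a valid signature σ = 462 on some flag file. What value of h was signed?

σ^2 ≡ 462^2 = 213444 ≡ 207
σ^4 ≡ 207^2 = 42849 ≡ 422
σ^8 ≡ 422^2 = 178084 ≡ 111
11 = 8 + 2 + 1, so σ^11 ≡ 111·207·462 ≡ 359 (mod 551)

359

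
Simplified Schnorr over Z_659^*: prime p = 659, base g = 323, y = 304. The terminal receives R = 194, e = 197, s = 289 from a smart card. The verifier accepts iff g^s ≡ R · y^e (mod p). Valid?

yes

g^s mod p:
323^2 = 104329 ≡ 207
323^4 ≡ 207^2 = 42849 ≡ 14
323^8 ≡ 14^2 = 196
323^16 ≡ 196^2 = 38416 ≡ 194
323^32 ≡ 194^2 = 37636 ≡ 73
323^64 ≡ 73^2 = 5329 ≡ 57
323^128 ≡ 57^2 = 3249 ≡ 613
323^256 ≡ 613^2 = 375769 ≡ 139
289 = 256 + 32 + 1, so 323^289 ≡ 139·73·323 ≡ 274 (mod 659)
R · y^e mod p:
304^2 = 92416 ≡ 156
304^4 ≡ 156^2 = 24336 ≡ 612
304^8 ≡ 612^2 = 374544 ≡ 232
304^16 ≡ 232^2 = 53824 ≡ 445
304^32 ≡ 445^2 = 198025 ≡ 325
304^64 ≡ 325^2 = 105625 ≡ 185
304^128 ≡ 185^2 = 34225 ≡ 616
197 = 128 + 64 + 4 + 1, so 304^197 ≡ 616·185·612·304 ≡ 15 (mod 659)
194·15 = 2910 ≡ 274 (mod 659)
274 ≡ 274 (mod 659); signature holds.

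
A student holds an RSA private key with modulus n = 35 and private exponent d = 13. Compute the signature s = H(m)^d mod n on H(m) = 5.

(H(m))^2 ≡ 5^2 = 25
(H(m))^4 ≡ 25^2 = 625 ≡ 30
(H(m))^8 ≡ 30^2 = 900 ≡ 25
13 = 8 + 4 + 1, so (H(m))^13 ≡ 25·30·5 ≡ 5 (mod 35)

5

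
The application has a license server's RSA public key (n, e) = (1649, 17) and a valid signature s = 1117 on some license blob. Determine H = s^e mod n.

1117

s^2 ≡ 1117^2 = 1247689 ≡ 1045
s^4 ≡ 1045^2 = 1092025 ≡ 387
s^8 ≡ 387^2 = 149769 ≡ 1359
s^16 ≡ 1359^2 = 1846881 ≡ 1
17 = 16 + 1, so s^17 ≡ 1·1117 ≡ 1117 (mod 1649)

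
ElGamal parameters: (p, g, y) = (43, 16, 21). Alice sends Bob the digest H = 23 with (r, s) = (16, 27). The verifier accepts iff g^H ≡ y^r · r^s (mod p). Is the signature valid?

valid

Left side g^H mod p:
16^23 mod 43 = 41
Right side y^r · r^s mod p:
21^16 mod 43 = 11
16^27 mod 43 = 35
11·35 = 385 ≡ 41 (mod 43)
41 ≡ 41 (mod 43), so the signature is genuine.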